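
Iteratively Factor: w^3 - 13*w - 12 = (w + 1)*(w^2 - w - 12) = (w + 1)*(w + 3)*(w - 4)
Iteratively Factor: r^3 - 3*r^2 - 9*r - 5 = (r + 1)*(r^2 - 4*r - 5) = (r - 5)*(r + 1)*(r + 1)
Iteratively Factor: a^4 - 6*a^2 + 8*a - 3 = (a - 1)*(a^3 + a^2 - 5*a + 3) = (a - 1)^2*(a^2 + 2*a - 3) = (a - 1)^3*(a + 3)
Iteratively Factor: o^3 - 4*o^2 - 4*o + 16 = (o + 2)*(o^2 - 6*o + 8) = (o - 4)*(o + 2)*(o - 2)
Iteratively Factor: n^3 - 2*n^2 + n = (n - 1)*(n^2 - n) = n*(n - 1)*(n - 1)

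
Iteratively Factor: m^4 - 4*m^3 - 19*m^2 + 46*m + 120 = (m - 4)*(m^3 - 19*m - 30) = (m - 4)*(m + 3)*(m^2 - 3*m - 10) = (m - 5)*(m - 4)*(m + 3)*(m + 2)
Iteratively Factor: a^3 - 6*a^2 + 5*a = (a - 5)*(a^2 - a) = (a - 5)*(a - 1)*(a)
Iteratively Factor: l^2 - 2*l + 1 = (l - 1)*(l - 1)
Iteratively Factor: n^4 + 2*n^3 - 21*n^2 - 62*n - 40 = (n + 2)*(n^3 - 21*n - 20) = (n + 1)*(n + 2)*(n^2 - n - 20) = (n + 1)*(n + 2)*(n + 4)*(n - 5)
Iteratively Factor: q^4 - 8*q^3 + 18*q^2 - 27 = (q - 3)*(q^3 - 5*q^2 + 3*q + 9) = (q - 3)^2*(q^2 - 2*q - 3) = (q - 3)^2*(q + 1)*(q - 3)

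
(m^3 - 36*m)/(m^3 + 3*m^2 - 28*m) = (m^2 - 36)/(m^2 + 3*m - 28)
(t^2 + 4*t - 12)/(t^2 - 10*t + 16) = (t + 6)/(t - 8)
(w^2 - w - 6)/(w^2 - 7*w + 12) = (w + 2)/(w - 4)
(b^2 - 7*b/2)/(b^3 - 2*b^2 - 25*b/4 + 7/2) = 2*b/(2*b^2 + 3*b - 2)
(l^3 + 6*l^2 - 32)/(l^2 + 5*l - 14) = (l^2 + 8*l + 16)/(l + 7)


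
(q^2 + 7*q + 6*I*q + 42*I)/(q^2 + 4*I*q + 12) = (q + 7)/(q - 2*I)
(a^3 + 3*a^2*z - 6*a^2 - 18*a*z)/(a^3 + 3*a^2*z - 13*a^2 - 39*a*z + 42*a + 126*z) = a/(a - 7)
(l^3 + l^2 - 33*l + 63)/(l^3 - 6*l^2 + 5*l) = (l^3 + l^2 - 33*l + 63)/(l*(l^2 - 6*l + 5))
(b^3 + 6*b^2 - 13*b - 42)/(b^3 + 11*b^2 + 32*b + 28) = (b - 3)/(b + 2)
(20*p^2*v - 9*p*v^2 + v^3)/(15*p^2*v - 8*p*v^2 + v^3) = (4*p - v)/(3*p - v)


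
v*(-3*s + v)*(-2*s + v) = 6*s^2*v - 5*s*v^2 + v^3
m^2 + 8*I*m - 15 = (m + 3*I)*(m + 5*I)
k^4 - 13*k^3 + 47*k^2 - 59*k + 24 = (k - 8)*(k - 3)*(k - 1)^2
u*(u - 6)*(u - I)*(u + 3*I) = u^4 - 6*u^3 + 2*I*u^3 + 3*u^2 - 12*I*u^2 - 18*u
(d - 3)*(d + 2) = d^2 - d - 6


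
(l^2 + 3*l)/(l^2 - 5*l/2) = 2*(l + 3)/(2*l - 5)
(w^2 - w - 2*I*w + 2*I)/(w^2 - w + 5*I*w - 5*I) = (w - 2*I)/(w + 5*I)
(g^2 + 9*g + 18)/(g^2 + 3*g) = (g + 6)/g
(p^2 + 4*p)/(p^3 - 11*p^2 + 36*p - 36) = p*(p + 4)/(p^3 - 11*p^2 + 36*p - 36)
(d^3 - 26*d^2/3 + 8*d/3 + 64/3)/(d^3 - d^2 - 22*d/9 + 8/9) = 3*(d - 8)/(3*d - 1)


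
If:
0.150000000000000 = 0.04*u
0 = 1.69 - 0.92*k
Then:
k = 1.84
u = 3.75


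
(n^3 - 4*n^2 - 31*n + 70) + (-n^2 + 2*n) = n^3 - 5*n^2 - 29*n + 70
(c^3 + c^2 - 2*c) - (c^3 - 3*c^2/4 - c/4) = 7*c^2/4 - 7*c/4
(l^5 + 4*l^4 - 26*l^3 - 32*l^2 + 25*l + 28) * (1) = l^5 + 4*l^4 - 26*l^3 - 32*l^2 + 25*l + 28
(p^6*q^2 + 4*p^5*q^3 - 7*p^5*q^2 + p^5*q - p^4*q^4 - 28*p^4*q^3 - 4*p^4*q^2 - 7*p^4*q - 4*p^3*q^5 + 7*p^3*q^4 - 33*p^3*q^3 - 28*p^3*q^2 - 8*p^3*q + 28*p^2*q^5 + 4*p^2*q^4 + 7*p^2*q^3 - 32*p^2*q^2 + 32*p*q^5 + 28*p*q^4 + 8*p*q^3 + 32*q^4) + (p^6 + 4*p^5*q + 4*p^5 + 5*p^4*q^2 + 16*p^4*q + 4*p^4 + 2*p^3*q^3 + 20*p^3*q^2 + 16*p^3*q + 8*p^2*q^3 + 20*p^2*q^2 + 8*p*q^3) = p^6*q^2 + p^6 + 4*p^5*q^3 - 7*p^5*q^2 + 5*p^5*q + 4*p^5 - p^4*q^4 - 28*p^4*q^3 + p^4*q^2 + 9*p^4*q + 4*p^4 - 4*p^3*q^5 + 7*p^3*q^4 - 31*p^3*q^3 - 8*p^3*q^2 + 8*p^3*q + 28*p^2*q^5 + 4*p^2*q^4 + 15*p^2*q^3 - 12*p^2*q^2 + 32*p*q^5 + 28*p*q^4 + 16*p*q^3 + 32*q^4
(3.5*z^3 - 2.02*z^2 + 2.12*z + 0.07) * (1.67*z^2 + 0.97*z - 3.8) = 5.845*z^5 + 0.0216000000000003*z^4 - 11.719*z^3 + 9.8493*z^2 - 7.9881*z - 0.266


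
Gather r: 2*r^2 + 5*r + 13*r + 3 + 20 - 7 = 2*r^2 + 18*r + 16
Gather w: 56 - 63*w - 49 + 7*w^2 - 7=7*w^2 - 63*w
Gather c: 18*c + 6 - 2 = 18*c + 4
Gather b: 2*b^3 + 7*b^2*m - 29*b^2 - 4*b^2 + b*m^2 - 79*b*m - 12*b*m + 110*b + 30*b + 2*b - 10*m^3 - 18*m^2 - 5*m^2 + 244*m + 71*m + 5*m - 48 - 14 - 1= 2*b^3 + b^2*(7*m - 33) + b*(m^2 - 91*m + 142) - 10*m^3 - 23*m^2 + 320*m - 63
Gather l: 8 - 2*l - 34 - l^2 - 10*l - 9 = -l^2 - 12*l - 35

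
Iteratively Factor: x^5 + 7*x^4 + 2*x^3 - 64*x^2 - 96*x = (x - 3)*(x^4 + 10*x^3 + 32*x^2 + 32*x) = x*(x - 3)*(x^3 + 10*x^2 + 32*x + 32) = x*(x - 3)*(x + 4)*(x^2 + 6*x + 8) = x*(x - 3)*(x + 4)^2*(x + 2)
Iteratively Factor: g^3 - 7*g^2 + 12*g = (g - 4)*(g^2 - 3*g) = g*(g - 4)*(g - 3)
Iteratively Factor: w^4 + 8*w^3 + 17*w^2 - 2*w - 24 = (w + 4)*(w^3 + 4*w^2 + w - 6) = (w - 1)*(w + 4)*(w^2 + 5*w + 6) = (w - 1)*(w + 3)*(w + 4)*(w + 2)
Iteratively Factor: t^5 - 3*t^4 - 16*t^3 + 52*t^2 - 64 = (t + 1)*(t^4 - 4*t^3 - 12*t^2 + 64*t - 64) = (t + 1)*(t + 4)*(t^3 - 8*t^2 + 20*t - 16) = (t - 4)*(t + 1)*(t + 4)*(t^2 - 4*t + 4) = (t - 4)*(t - 2)*(t + 1)*(t + 4)*(t - 2)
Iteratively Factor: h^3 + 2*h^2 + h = (h)*(h^2 + 2*h + 1) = h*(h + 1)*(h + 1)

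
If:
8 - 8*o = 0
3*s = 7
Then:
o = 1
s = 7/3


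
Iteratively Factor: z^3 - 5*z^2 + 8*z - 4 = (z - 1)*(z^2 - 4*z + 4) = (z - 2)*(z - 1)*(z - 2)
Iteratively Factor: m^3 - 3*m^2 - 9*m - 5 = (m - 5)*(m^2 + 2*m + 1) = (m - 5)*(m + 1)*(m + 1)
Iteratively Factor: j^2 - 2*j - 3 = (j + 1)*(j - 3)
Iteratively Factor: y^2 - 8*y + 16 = (y - 4)*(y - 4)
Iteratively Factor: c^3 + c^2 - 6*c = (c)*(c^2 + c - 6) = c*(c - 2)*(c + 3)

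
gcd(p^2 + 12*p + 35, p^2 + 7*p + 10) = p + 5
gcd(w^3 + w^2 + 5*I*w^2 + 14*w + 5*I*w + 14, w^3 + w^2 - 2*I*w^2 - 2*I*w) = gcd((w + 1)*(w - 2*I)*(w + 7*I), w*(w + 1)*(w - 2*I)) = w^2 + w*(1 - 2*I) - 2*I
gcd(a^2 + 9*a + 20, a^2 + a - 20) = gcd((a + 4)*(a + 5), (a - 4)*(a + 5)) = a + 5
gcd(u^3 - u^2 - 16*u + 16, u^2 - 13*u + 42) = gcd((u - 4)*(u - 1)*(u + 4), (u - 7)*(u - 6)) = 1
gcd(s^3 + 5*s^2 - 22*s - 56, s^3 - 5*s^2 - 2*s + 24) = s^2 - 2*s - 8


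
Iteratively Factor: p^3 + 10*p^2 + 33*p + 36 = (p + 3)*(p^2 + 7*p + 12) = (p + 3)^2*(p + 4)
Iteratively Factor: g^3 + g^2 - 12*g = (g + 4)*(g^2 - 3*g) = (g - 3)*(g + 4)*(g)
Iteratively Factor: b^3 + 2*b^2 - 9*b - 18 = (b + 3)*(b^2 - b - 6) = (b + 2)*(b + 3)*(b - 3)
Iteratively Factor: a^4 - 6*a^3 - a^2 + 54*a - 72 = (a - 4)*(a^3 - 2*a^2 - 9*a + 18) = (a - 4)*(a - 2)*(a^2 - 9) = (a - 4)*(a - 3)*(a - 2)*(a + 3)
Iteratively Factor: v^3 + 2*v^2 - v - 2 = (v + 1)*(v^2 + v - 2) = (v - 1)*(v + 1)*(v + 2)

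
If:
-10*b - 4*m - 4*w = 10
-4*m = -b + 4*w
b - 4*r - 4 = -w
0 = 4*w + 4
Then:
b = -10/11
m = 17/22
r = -65/44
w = -1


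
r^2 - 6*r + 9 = (r - 3)^2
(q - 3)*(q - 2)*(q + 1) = q^3 - 4*q^2 + q + 6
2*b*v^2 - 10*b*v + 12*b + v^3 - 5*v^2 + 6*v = (2*b + v)*(v - 3)*(v - 2)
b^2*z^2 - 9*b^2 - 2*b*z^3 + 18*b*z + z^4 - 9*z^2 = (-b + z)^2*(z - 3)*(z + 3)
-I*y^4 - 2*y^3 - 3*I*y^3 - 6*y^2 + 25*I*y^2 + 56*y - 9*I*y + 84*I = (y - 4)*(y + 7)*(y - 3*I)*(-I*y + 1)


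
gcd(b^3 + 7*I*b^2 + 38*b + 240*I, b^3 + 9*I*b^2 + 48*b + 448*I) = b + 8*I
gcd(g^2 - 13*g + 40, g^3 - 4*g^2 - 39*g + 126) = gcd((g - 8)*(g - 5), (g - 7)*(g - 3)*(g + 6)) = 1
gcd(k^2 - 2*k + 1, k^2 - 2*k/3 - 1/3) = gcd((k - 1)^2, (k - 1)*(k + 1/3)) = k - 1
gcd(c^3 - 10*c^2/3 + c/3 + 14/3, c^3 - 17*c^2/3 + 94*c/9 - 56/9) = c^2 - 13*c/3 + 14/3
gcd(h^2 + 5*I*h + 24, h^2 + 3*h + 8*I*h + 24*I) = h + 8*I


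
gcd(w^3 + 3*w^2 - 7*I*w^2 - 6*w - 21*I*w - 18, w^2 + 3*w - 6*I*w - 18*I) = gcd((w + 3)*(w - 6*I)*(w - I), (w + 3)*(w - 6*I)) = w^2 + w*(3 - 6*I) - 18*I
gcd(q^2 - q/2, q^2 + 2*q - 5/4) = q - 1/2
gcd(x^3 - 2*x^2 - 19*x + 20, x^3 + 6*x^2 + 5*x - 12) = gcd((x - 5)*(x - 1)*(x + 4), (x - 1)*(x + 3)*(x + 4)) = x^2 + 3*x - 4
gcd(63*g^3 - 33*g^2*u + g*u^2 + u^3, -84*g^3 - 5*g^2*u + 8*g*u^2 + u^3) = -21*g^2 + 4*g*u + u^2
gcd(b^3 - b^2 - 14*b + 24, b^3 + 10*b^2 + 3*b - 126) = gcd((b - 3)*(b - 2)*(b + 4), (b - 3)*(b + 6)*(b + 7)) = b - 3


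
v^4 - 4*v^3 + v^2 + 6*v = v*(v - 3)*(v - 2)*(v + 1)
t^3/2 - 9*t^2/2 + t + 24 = (t/2 + 1)*(t - 8)*(t - 3)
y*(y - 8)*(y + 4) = y^3 - 4*y^2 - 32*y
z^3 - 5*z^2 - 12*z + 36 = (z - 6)*(z - 2)*(z + 3)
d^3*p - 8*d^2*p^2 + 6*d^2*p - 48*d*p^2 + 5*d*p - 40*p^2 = (d + 5)*(d - 8*p)*(d*p + p)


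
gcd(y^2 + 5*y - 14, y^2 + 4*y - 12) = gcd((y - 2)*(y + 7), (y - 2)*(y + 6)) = y - 2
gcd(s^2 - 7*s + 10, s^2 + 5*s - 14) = s - 2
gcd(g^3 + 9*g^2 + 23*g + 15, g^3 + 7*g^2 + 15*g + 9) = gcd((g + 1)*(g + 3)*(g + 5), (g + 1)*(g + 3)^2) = g^2 + 4*g + 3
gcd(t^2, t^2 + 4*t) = t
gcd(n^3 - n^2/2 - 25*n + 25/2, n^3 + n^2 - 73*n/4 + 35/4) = n^2 + 9*n/2 - 5/2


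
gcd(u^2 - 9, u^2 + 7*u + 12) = u + 3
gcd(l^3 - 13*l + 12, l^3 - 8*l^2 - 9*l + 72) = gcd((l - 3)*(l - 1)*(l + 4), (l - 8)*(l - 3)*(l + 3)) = l - 3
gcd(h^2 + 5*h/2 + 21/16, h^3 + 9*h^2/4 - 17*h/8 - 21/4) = h + 7/4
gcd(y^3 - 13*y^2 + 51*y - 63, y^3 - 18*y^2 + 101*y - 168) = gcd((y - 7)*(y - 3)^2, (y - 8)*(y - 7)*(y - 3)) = y^2 - 10*y + 21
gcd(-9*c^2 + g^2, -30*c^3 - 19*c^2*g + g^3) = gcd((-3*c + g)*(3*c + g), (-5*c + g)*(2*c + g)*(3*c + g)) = 3*c + g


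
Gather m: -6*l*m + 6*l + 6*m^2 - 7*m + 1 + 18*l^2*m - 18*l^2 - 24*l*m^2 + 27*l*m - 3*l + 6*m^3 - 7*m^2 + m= -18*l^2 + 3*l + 6*m^3 + m^2*(-24*l - 1) + m*(18*l^2 + 21*l - 6) + 1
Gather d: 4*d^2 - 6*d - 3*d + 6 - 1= 4*d^2 - 9*d + 5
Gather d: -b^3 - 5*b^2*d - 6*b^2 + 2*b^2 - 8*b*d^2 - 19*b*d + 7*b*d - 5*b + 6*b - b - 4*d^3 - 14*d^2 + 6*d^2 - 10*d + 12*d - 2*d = -b^3 - 4*b^2 - 4*d^3 + d^2*(-8*b - 8) + d*(-5*b^2 - 12*b)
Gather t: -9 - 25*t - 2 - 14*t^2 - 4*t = -14*t^2 - 29*t - 11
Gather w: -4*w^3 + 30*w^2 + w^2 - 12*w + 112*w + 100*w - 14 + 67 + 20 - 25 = -4*w^3 + 31*w^2 + 200*w + 48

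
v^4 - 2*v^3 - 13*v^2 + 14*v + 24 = (v - 4)*(v - 2)*(v + 1)*(v + 3)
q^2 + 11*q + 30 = (q + 5)*(q + 6)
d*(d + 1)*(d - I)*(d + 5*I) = d^4 + d^3 + 4*I*d^3 + 5*d^2 + 4*I*d^2 + 5*d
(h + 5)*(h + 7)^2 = h^3 + 19*h^2 + 119*h + 245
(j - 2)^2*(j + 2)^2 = j^4 - 8*j^2 + 16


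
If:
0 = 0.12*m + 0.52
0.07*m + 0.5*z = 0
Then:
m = -4.33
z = 0.61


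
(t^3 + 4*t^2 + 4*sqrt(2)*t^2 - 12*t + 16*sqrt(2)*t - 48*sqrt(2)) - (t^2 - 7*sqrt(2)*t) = t^3 + 3*t^2 + 4*sqrt(2)*t^2 - 12*t + 23*sqrt(2)*t - 48*sqrt(2)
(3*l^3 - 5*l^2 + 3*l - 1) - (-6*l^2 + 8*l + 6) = 3*l^3 + l^2 - 5*l - 7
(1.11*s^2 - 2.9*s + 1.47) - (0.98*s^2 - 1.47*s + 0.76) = 0.13*s^2 - 1.43*s + 0.71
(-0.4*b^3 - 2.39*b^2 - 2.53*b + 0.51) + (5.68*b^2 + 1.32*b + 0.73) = -0.4*b^3 + 3.29*b^2 - 1.21*b + 1.24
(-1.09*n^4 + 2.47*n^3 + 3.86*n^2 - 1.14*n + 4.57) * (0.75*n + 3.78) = -0.8175*n^5 - 2.2677*n^4 + 12.2316*n^3 + 13.7358*n^2 - 0.881699999999999*n + 17.2746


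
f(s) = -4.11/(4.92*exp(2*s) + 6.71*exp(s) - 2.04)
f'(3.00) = 0.00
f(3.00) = 0.00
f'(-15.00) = 0.00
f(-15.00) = 2.01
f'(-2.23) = 2.16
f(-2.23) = 3.26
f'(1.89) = 0.03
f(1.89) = -0.02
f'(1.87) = 0.03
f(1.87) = -0.02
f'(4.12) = 0.00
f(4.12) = -0.00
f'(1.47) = 0.06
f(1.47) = -0.03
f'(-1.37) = 32303.34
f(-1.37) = 238.18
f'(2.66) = 0.01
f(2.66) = -0.00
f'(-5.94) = 0.02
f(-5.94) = 2.03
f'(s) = -4.11*(-9.84*exp(2*s) - 6.71*exp(s))/(4.92*exp(2*s) + 6.71*exp(s) - 2.04)^2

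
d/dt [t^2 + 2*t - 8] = 2*t + 2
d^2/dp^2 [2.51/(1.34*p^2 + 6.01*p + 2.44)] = (-9.013912*p^2 - 40.428068*p + 2.51*(2.68*p + 6.01)*(5.36*p + 12.02) - 16.413392)/(1.34*p^2 + 6.01*p + 2.44)^3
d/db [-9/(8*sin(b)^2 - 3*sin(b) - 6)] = 9*(16*sin(b) - 3)*cos(b)/(-8*sin(b)^2 + 3*sin(b) + 6)^2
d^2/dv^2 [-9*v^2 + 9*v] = -18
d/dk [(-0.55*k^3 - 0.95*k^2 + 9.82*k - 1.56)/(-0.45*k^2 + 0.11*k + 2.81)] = (0.2475*k^4 - 0.121*k^3 - 0.322000000000001*k^2 - 6.743*k + 27.7658)/(0.2025*k^4 - 0.099*k^3 - 2.5169*k^2 + 0.6182*k + 7.8961)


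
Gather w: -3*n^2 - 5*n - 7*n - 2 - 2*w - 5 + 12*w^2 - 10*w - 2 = -3*n^2 - 12*n + 12*w^2 - 12*w - 9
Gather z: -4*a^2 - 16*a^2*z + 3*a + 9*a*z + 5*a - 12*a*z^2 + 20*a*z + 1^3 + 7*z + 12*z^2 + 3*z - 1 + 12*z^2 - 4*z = -4*a^2 + 8*a + z^2*(24 - 12*a) + z*(-16*a^2 + 29*a + 6)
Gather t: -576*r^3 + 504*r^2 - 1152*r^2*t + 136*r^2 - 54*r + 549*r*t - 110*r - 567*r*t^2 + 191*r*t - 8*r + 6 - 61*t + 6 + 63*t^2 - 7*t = -576*r^3 + 640*r^2 - 172*r + t^2*(63 - 567*r) + t*(-1152*r^2 + 740*r - 68) + 12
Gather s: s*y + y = s*y + y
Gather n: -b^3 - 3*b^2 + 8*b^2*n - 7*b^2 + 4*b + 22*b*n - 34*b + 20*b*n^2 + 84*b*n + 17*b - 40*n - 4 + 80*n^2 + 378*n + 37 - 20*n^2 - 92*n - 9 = -b^3 - 10*b^2 - 13*b + n^2*(20*b + 60) + n*(8*b^2 + 106*b + 246) + 24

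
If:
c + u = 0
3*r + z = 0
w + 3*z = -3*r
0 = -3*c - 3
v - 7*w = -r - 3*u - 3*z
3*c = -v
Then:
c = -1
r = 3/25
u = 1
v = 3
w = 18/25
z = -9/25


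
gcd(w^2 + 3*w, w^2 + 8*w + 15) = w + 3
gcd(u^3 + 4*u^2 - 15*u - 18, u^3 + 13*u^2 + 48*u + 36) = u^2 + 7*u + 6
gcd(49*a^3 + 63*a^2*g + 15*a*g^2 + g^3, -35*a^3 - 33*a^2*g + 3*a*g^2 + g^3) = 7*a^2 + 8*a*g + g^2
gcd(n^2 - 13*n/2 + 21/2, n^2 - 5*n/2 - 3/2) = n - 3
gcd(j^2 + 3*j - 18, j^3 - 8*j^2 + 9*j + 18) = j - 3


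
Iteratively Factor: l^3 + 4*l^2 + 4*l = (l)*(l^2 + 4*l + 4) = l*(l + 2)*(l + 2)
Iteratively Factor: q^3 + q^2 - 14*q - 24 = (q + 2)*(q^2 - q - 12) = (q + 2)*(q + 3)*(q - 4)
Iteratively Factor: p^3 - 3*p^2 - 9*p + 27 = (p - 3)*(p^2 - 9) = (p - 3)^2*(p + 3)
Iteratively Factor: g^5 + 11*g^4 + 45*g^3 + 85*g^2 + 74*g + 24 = (g + 2)*(g^4 + 9*g^3 + 27*g^2 + 31*g + 12) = (g + 1)*(g + 2)*(g^3 + 8*g^2 + 19*g + 12) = (g + 1)^2*(g + 2)*(g^2 + 7*g + 12) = (g + 1)^2*(g + 2)*(g + 3)*(g + 4)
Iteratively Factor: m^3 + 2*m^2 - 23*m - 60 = (m - 5)*(m^2 + 7*m + 12) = (m - 5)*(m + 4)*(m + 3)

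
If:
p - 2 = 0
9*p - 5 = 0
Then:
No Solution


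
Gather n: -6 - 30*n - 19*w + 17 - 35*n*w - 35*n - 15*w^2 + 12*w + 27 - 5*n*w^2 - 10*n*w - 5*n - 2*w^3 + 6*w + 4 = n*(-5*w^2 - 45*w - 70) - 2*w^3 - 15*w^2 - w + 42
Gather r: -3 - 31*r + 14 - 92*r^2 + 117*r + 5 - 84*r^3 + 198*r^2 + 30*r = -84*r^3 + 106*r^2 + 116*r + 16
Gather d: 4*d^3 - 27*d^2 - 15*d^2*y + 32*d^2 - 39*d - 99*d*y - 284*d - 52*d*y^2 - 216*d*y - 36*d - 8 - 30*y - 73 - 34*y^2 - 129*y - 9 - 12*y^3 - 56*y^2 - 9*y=4*d^3 + d^2*(5 - 15*y) + d*(-52*y^2 - 315*y - 359) - 12*y^3 - 90*y^2 - 168*y - 90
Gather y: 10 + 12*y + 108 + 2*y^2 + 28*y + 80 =2*y^2 + 40*y + 198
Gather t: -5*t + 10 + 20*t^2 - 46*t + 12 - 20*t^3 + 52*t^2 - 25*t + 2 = -20*t^3 + 72*t^2 - 76*t + 24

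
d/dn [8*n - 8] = 8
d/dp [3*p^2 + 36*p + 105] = 6*p + 36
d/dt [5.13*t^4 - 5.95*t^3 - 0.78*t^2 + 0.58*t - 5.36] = 20.52*t^3 - 17.85*t^2 - 1.56*t + 0.58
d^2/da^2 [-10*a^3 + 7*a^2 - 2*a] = 14 - 60*a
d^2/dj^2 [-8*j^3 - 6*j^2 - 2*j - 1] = -48*j - 12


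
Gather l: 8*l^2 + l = 8*l^2 + l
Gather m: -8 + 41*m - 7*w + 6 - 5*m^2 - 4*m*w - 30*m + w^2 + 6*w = -5*m^2 + m*(11 - 4*w) + w^2 - w - 2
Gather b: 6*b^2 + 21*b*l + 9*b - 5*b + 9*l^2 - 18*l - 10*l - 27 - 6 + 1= 6*b^2 + b*(21*l + 4) + 9*l^2 - 28*l - 32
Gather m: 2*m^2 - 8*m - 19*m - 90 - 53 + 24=2*m^2 - 27*m - 119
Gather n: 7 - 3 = 4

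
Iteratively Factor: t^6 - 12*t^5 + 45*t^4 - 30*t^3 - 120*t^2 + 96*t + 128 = (t - 4)*(t^5 - 8*t^4 + 13*t^3 + 22*t^2 - 32*t - 32) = (t - 4)*(t + 1)*(t^4 - 9*t^3 + 22*t^2 - 32) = (t - 4)^2*(t + 1)*(t^3 - 5*t^2 + 2*t + 8) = (t - 4)^2*(t + 1)^2*(t^2 - 6*t + 8) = (t - 4)^2*(t - 2)*(t + 1)^2*(t - 4)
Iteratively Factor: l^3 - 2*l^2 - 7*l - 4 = (l + 1)*(l^2 - 3*l - 4) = (l + 1)^2*(l - 4)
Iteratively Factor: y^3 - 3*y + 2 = (y - 1)*(y^2 + y - 2) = (y - 1)^2*(y + 2)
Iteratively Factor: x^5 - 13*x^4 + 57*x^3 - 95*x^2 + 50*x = (x)*(x^4 - 13*x^3 + 57*x^2 - 95*x + 50) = x*(x - 5)*(x^3 - 8*x^2 + 17*x - 10) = x*(x - 5)*(x - 2)*(x^2 - 6*x + 5) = x*(x - 5)*(x - 2)*(x - 1)*(x - 5)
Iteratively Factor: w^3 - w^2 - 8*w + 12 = (w - 2)*(w^2 + w - 6) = (w - 2)*(w + 3)*(w - 2)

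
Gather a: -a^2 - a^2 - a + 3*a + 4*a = -2*a^2 + 6*a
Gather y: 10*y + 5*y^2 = 5*y^2 + 10*y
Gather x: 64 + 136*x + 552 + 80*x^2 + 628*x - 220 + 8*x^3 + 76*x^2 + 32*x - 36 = 8*x^3 + 156*x^2 + 796*x + 360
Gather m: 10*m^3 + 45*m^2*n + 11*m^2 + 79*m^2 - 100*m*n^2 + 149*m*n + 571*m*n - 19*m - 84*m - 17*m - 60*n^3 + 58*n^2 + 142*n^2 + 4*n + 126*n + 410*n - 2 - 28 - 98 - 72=10*m^3 + m^2*(45*n + 90) + m*(-100*n^2 + 720*n - 120) - 60*n^3 + 200*n^2 + 540*n - 200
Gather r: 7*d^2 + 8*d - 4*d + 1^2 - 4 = 7*d^2 + 4*d - 3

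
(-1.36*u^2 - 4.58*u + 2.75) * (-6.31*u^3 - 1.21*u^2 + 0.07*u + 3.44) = 8.5816*u^5 + 30.5454*u^4 - 11.9059*u^3 - 8.3265*u^2 - 15.5627*u + 9.46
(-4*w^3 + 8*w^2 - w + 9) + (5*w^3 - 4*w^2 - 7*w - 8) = w^3 + 4*w^2 - 8*w + 1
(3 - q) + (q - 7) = -4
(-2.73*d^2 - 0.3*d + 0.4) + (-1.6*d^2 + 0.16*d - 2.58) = -4.33*d^2 - 0.14*d - 2.18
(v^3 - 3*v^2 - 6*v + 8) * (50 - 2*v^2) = -2*v^5 + 6*v^4 + 62*v^3 - 166*v^2 - 300*v + 400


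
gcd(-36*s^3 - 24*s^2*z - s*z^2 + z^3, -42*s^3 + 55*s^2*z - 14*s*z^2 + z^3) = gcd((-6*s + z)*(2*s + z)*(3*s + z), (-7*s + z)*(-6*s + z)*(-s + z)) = -6*s + z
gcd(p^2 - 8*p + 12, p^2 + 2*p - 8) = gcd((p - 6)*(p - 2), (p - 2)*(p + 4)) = p - 2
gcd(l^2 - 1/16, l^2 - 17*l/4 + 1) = l - 1/4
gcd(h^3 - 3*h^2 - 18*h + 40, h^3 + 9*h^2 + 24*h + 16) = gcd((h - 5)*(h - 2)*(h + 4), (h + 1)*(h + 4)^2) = h + 4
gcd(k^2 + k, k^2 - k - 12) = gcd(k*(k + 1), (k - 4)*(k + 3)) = 1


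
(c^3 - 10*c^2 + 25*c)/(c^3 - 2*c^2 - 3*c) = (-c^2 + 10*c - 25)/(-c^2 + 2*c + 3)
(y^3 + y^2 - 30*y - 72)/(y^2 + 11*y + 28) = (y^2 - 3*y - 18)/(y + 7)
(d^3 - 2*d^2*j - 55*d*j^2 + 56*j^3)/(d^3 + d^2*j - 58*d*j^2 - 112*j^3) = (d - j)/(d + 2*j)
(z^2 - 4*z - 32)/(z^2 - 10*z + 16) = (z + 4)/(z - 2)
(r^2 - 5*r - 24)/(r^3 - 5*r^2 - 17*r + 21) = (r - 8)/(r^2 - 8*r + 7)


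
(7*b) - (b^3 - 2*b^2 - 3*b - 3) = -b^3 + 2*b^2 + 10*b + 3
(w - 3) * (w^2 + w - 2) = w^3 - 2*w^2 - 5*w + 6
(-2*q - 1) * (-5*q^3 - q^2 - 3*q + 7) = 10*q^4 + 7*q^3 + 7*q^2 - 11*q - 7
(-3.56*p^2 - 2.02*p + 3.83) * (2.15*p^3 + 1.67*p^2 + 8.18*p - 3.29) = -7.654*p^5 - 10.2882*p^4 - 24.2597*p^3 + 1.5849*p^2 + 37.9752*p - 12.6007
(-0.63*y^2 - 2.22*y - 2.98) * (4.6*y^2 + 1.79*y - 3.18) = -2.898*y^4 - 11.3397*y^3 - 15.6784*y^2 + 1.7254*y + 9.4764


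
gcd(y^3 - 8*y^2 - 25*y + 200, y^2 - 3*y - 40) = y^2 - 3*y - 40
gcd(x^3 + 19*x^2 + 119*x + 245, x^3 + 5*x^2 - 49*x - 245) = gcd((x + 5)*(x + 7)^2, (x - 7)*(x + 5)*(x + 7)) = x^2 + 12*x + 35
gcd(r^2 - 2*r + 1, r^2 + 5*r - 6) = r - 1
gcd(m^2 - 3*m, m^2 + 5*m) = m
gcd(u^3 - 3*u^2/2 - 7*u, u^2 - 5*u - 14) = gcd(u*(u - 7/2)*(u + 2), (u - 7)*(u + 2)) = u + 2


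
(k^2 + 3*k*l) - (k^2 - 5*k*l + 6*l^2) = 8*k*l - 6*l^2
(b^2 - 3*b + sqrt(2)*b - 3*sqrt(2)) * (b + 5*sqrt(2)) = b^3 - 3*b^2 + 6*sqrt(2)*b^2 - 18*sqrt(2)*b + 10*b - 30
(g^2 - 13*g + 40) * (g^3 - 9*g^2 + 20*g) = g^5 - 22*g^4 + 177*g^3 - 620*g^2 + 800*g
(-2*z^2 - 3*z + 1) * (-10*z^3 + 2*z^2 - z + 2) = 20*z^5 + 26*z^4 - 14*z^3 + z^2 - 7*z + 2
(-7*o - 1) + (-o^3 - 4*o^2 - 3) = -o^3 - 4*o^2 - 7*o - 4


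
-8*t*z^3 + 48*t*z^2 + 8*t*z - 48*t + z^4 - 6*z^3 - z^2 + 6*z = (-8*t + z)*(z - 6)*(z - 1)*(z + 1)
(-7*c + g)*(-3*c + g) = 21*c^2 - 10*c*g + g^2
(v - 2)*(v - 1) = v^2 - 3*v + 2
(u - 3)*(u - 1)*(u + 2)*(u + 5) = u^4 + 3*u^3 - 15*u^2 - 19*u + 30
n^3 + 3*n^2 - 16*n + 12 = (n - 2)*(n - 1)*(n + 6)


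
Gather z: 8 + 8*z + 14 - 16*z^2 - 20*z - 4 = -16*z^2 - 12*z + 18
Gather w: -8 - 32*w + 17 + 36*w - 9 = 4*w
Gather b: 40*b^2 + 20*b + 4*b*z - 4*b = 40*b^2 + b*(4*z + 16)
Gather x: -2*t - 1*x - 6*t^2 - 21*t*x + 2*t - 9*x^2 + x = -6*t^2 - 21*t*x - 9*x^2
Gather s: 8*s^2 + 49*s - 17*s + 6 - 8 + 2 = 8*s^2 + 32*s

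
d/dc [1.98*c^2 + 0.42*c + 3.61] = 3.96*c + 0.42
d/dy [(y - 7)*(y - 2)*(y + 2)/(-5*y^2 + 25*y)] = (-y^4 + 10*y^3 - 39*y^2 + 56*y - 140)/(5*y^2*(y^2 - 10*y + 25))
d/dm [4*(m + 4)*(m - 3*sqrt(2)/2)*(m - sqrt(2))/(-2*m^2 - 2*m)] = (-2*m^4 - 4*m^3 - 15*sqrt(2)*m^2 - 2*m^2 + 48*m + 24)/(m^2*(m^2 + 2*m + 1))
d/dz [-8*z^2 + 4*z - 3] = 4 - 16*z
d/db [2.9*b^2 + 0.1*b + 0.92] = 5.8*b + 0.1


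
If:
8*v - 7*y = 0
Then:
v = 7*y/8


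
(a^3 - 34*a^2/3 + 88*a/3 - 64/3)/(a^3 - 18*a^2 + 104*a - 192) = (3*a^2 - 10*a + 8)/(3*(a^2 - 10*a + 24))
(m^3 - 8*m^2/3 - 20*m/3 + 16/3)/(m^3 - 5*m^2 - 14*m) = (3*m^2 - 14*m + 8)/(3*m*(m - 7))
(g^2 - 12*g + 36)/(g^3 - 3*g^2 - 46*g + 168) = (g - 6)/(g^2 + 3*g - 28)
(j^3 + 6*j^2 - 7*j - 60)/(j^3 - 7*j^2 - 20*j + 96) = (j + 5)/(j - 8)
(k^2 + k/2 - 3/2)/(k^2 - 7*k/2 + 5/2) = (2*k + 3)/(2*k - 5)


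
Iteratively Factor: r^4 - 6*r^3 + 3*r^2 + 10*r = (r)*(r^3 - 6*r^2 + 3*r + 10) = r*(r + 1)*(r^2 - 7*r + 10) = r*(r - 5)*(r + 1)*(r - 2)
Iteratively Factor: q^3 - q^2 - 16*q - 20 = (q + 2)*(q^2 - 3*q - 10) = (q - 5)*(q + 2)*(q + 2)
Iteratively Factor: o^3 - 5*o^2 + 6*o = (o - 2)*(o^2 - 3*o) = (o - 3)*(o - 2)*(o)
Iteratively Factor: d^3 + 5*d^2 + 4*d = (d)*(d^2 + 5*d + 4) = d*(d + 4)*(d + 1)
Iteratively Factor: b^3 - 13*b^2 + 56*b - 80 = (b - 4)*(b^2 - 9*b + 20) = (b - 4)^2*(b - 5)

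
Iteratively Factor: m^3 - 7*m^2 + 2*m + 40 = (m + 2)*(m^2 - 9*m + 20) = (m - 5)*(m + 2)*(m - 4)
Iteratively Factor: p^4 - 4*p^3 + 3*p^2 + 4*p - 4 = (p + 1)*(p^3 - 5*p^2 + 8*p - 4) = (p - 2)*(p + 1)*(p^2 - 3*p + 2) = (p - 2)*(p - 1)*(p + 1)*(p - 2)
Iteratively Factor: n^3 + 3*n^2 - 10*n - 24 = (n - 3)*(n^2 + 6*n + 8) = (n - 3)*(n + 4)*(n + 2)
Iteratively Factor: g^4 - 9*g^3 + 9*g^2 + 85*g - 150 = (g - 2)*(g^3 - 7*g^2 - 5*g + 75) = (g - 5)*(g - 2)*(g^2 - 2*g - 15) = (g - 5)^2*(g - 2)*(g + 3)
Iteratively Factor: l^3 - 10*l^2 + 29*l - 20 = (l - 1)*(l^2 - 9*l + 20) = (l - 4)*(l - 1)*(l - 5)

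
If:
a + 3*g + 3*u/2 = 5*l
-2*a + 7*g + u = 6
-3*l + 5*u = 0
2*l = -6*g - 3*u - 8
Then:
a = -92/19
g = -2/5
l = -28/19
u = -84/95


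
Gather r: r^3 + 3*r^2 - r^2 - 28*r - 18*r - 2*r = r^3 + 2*r^2 - 48*r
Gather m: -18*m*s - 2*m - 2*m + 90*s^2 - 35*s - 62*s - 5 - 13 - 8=m*(-18*s - 4) + 90*s^2 - 97*s - 26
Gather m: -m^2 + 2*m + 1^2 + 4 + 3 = -m^2 + 2*m + 8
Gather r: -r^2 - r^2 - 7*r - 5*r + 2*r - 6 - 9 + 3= -2*r^2 - 10*r - 12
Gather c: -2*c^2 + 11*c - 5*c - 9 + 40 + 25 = -2*c^2 + 6*c + 56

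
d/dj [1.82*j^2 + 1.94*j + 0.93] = 3.64*j + 1.94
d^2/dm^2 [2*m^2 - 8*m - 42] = 4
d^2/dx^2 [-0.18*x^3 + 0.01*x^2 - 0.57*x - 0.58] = 0.02 - 1.08*x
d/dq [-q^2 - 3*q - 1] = -2*q - 3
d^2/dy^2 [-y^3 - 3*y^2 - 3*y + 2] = -6*y - 6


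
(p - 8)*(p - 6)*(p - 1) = p^3 - 15*p^2 + 62*p - 48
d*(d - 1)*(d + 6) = d^3 + 5*d^2 - 6*d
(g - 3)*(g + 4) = g^2 + g - 12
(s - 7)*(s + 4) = s^2 - 3*s - 28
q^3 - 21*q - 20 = (q - 5)*(q + 1)*(q + 4)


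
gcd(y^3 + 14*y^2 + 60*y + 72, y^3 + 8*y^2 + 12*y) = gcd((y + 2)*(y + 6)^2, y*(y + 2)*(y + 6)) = y^2 + 8*y + 12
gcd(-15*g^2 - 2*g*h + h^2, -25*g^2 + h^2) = 5*g - h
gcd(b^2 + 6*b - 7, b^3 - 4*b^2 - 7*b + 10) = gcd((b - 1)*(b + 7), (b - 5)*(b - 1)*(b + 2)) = b - 1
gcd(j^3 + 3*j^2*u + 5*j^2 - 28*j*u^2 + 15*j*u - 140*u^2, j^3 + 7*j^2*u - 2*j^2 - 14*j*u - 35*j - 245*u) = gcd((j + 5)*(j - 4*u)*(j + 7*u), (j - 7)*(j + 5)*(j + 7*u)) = j^2 + 7*j*u + 5*j + 35*u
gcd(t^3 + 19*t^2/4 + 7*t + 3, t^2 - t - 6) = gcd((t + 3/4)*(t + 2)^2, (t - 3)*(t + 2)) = t + 2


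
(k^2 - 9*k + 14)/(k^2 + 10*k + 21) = (k^2 - 9*k + 14)/(k^2 + 10*k + 21)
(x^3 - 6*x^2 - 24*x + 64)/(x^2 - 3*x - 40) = (x^2 + 2*x - 8)/(x + 5)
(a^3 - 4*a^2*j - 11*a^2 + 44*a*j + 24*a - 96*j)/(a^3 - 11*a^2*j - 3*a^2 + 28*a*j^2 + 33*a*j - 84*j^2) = (a - 8)/(a - 7*j)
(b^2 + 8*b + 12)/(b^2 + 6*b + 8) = (b + 6)/(b + 4)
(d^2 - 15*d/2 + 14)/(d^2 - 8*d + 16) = (d - 7/2)/(d - 4)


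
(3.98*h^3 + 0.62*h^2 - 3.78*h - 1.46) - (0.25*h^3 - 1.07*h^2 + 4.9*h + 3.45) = 3.73*h^3 + 1.69*h^2 - 8.68*h - 4.91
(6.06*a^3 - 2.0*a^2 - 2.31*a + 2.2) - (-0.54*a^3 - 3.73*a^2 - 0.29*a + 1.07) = 6.6*a^3 + 1.73*a^2 - 2.02*a + 1.13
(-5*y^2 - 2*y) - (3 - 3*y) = -5*y^2 + y - 3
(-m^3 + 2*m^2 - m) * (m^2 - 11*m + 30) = -m^5 + 13*m^4 - 53*m^3 + 71*m^2 - 30*m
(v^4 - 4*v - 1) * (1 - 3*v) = -3*v^5 + v^4 + 12*v^2 - v - 1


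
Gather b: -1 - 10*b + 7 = 6 - 10*b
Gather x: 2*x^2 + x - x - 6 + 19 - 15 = 2*x^2 - 2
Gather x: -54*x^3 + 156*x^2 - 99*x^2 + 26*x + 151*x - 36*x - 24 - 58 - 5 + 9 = -54*x^3 + 57*x^2 + 141*x - 78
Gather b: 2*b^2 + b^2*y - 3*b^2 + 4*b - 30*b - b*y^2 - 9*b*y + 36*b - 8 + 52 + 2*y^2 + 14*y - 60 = b^2*(y - 1) + b*(-y^2 - 9*y + 10) + 2*y^2 + 14*y - 16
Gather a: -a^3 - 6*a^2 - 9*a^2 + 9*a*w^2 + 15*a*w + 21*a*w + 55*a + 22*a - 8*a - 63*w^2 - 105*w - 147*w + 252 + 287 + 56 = -a^3 - 15*a^2 + a*(9*w^2 + 36*w + 69) - 63*w^2 - 252*w + 595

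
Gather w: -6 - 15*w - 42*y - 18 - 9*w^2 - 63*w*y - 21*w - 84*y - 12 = -9*w^2 + w*(-63*y - 36) - 126*y - 36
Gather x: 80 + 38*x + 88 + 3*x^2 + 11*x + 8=3*x^2 + 49*x + 176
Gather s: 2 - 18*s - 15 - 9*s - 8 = -27*s - 21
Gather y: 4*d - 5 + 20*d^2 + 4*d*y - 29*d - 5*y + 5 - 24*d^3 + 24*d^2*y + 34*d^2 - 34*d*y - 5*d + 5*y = -24*d^3 + 54*d^2 - 30*d + y*(24*d^2 - 30*d)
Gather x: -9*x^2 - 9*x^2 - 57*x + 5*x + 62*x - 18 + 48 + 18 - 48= -18*x^2 + 10*x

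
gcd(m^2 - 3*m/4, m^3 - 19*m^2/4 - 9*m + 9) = m - 3/4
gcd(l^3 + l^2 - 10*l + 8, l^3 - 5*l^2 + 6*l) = l - 2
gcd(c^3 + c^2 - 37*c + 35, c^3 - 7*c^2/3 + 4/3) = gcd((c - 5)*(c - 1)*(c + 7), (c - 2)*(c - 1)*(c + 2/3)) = c - 1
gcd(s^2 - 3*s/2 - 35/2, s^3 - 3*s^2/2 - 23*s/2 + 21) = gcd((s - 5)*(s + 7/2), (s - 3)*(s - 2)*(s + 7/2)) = s + 7/2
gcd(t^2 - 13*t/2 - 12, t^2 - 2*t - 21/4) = t + 3/2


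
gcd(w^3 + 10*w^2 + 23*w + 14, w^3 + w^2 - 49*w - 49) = w^2 + 8*w + 7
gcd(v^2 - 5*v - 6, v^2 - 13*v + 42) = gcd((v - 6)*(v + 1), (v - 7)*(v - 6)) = v - 6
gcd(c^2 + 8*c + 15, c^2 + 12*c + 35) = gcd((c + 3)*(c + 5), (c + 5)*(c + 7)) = c + 5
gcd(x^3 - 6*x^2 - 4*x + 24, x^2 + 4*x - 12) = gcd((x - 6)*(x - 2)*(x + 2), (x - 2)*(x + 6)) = x - 2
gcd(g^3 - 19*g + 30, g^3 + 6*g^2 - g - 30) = g^2 + 3*g - 10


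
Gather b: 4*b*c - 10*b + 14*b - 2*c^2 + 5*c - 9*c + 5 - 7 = b*(4*c + 4) - 2*c^2 - 4*c - 2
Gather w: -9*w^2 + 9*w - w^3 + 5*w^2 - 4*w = -w^3 - 4*w^2 + 5*w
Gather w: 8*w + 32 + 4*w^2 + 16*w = 4*w^2 + 24*w + 32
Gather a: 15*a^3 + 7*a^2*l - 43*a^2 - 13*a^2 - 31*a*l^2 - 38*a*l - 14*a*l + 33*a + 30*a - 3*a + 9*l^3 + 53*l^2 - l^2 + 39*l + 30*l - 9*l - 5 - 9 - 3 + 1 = 15*a^3 + a^2*(7*l - 56) + a*(-31*l^2 - 52*l + 60) + 9*l^3 + 52*l^2 + 60*l - 16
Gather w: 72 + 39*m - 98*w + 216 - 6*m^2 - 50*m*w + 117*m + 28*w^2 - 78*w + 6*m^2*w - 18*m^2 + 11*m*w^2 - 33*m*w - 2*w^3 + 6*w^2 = -24*m^2 + 156*m - 2*w^3 + w^2*(11*m + 34) + w*(6*m^2 - 83*m - 176) + 288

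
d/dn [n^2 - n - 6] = 2*n - 1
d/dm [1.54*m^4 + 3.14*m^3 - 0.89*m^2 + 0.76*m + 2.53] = 6.16*m^3 + 9.42*m^2 - 1.78*m + 0.76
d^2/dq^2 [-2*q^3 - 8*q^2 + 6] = -12*q - 16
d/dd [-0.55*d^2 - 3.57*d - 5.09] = -1.1*d - 3.57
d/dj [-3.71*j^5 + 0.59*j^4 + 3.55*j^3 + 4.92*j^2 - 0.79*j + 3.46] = -18.55*j^4 + 2.36*j^3 + 10.65*j^2 + 9.84*j - 0.79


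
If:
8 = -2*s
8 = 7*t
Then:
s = -4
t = 8/7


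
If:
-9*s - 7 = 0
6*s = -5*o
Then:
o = 14/15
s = -7/9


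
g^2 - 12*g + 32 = (g - 8)*(g - 4)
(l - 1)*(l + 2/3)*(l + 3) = l^3 + 8*l^2/3 - 5*l/3 - 2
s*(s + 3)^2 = s^3 + 6*s^2 + 9*s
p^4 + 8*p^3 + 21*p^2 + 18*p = p*(p + 2)*(p + 3)^2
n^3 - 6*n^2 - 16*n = n*(n - 8)*(n + 2)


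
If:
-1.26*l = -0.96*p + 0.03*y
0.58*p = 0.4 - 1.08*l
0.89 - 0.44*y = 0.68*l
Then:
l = 0.20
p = 0.32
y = 1.71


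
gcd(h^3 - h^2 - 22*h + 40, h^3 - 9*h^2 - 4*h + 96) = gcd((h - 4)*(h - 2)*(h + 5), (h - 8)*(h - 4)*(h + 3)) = h - 4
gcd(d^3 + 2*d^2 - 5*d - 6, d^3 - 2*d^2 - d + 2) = d^2 - d - 2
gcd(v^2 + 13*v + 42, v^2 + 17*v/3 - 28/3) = v + 7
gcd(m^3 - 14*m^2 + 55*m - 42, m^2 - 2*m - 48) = 1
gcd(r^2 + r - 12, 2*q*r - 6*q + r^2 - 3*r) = r - 3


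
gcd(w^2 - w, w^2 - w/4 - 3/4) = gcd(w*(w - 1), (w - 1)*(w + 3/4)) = w - 1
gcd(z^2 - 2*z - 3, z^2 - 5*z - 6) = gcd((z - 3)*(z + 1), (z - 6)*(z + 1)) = z + 1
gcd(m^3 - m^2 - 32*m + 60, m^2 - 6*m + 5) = m - 5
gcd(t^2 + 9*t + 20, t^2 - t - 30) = t + 5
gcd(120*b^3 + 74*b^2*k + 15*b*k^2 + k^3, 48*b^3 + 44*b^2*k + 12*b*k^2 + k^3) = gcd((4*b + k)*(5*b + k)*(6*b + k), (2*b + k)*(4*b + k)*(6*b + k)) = 24*b^2 + 10*b*k + k^2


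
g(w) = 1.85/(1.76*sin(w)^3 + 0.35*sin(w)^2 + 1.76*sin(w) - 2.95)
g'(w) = 1.85*(-5.28*sin(w)^2*cos(w) - 0.7*sin(w)*cos(w) - 1.76*cos(w))/(1.76*sin(w)^3 + 0.35*sin(w)^2 + 1.76*sin(w) - 2.95)^2 = (-1.295*sin(w) + 4.884*cos(2*w) - 8.14)*cos(w)/(1.76*sin(w)^3 + 0.35*sin(w)^2 + 1.76*sin(w) - 2.95)^2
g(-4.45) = 2.80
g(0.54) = -1.08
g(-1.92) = -0.32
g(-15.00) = -0.42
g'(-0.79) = -0.24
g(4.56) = -0.31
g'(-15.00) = 0.25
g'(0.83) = -11.33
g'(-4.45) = 8.07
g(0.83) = -2.46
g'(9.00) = 1.19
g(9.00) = -0.91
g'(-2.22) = 0.20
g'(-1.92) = 0.11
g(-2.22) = -0.37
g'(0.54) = -1.90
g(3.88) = -0.41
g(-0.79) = -0.40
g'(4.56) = 0.05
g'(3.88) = 0.25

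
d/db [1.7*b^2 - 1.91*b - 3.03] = 3.4*b - 1.91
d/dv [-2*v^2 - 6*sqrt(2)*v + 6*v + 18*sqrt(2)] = -4*v - 6*sqrt(2) + 6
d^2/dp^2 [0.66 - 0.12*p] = 0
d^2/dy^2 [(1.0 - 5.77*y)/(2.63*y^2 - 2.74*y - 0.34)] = ((5.26*y - 2.74)*(5.77*y - 1.0)*(10.52*y - 5.48) + (91.0506*y - 36.8796)*(-2.63*y^2 + 2.74*y + 0.34))/(-2.63*y^2 + 2.74*y + 0.34)^3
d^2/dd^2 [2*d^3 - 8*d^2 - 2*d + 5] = 12*d - 16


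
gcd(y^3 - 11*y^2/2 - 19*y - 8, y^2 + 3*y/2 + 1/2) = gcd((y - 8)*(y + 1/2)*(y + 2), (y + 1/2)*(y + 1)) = y + 1/2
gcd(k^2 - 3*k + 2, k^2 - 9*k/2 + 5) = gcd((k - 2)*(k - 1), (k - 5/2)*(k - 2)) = k - 2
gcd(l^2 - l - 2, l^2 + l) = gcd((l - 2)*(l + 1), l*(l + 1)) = l + 1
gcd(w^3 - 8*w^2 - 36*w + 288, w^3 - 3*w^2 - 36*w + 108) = w^2 - 36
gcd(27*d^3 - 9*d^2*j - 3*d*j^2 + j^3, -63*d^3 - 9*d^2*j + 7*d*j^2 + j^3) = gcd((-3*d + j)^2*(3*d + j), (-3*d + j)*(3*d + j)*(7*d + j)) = 9*d^2 - j^2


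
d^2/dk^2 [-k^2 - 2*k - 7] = -2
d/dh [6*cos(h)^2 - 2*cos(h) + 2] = 2*(1 - 6*cos(h))*sin(h)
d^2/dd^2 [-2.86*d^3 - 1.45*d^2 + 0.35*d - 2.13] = -17.16*d - 2.9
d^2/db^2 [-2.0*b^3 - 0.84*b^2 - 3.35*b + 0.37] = -12.0*b - 1.68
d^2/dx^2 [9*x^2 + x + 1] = 18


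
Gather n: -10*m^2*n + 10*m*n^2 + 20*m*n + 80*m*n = 10*m*n^2 + n*(-10*m^2 + 100*m)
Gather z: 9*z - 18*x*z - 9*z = -18*x*z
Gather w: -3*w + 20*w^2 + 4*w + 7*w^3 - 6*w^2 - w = 7*w^3 + 14*w^2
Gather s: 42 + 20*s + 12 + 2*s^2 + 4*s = 2*s^2 + 24*s + 54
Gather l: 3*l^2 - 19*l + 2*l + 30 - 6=3*l^2 - 17*l + 24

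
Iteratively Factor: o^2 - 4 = (o + 2)*(o - 2)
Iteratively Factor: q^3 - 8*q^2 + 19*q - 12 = (q - 4)*(q^2 - 4*q + 3) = (q - 4)*(q - 3)*(q - 1)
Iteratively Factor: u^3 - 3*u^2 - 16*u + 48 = (u + 4)*(u^2 - 7*u + 12) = (u - 4)*(u + 4)*(u - 3)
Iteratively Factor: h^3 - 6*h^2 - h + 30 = (h - 3)*(h^2 - 3*h - 10) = (h - 5)*(h - 3)*(h + 2)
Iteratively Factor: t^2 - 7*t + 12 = (t - 3)*(t - 4)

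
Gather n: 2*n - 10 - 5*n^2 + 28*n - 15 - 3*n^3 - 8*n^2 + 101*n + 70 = -3*n^3 - 13*n^2 + 131*n + 45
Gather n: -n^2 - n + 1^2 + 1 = -n^2 - n + 2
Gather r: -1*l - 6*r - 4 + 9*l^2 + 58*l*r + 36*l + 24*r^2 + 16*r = 9*l^2 + 35*l + 24*r^2 + r*(58*l + 10) - 4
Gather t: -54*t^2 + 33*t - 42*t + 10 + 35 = -54*t^2 - 9*t + 45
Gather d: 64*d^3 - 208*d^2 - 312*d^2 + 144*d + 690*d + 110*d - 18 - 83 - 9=64*d^3 - 520*d^2 + 944*d - 110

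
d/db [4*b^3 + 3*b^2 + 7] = 6*b*(2*b + 1)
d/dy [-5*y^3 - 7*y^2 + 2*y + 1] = -15*y^2 - 14*y + 2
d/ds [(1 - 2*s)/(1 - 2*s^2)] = 2*(-2*s^2 + 2*s - 1)/(4*s^4 - 4*s^2 + 1)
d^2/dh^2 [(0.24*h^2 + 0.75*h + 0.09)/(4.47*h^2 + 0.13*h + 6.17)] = (29.692422*h^3 - 28.92537*h^2 - 123.795756*h + 12.108582)/(89.314623*h^6 + 7.792551*h^5 + 370.073088*h^4 + 21.514519*h^3 + 510.816768*h^2 + 14.846871*h + 234.885113)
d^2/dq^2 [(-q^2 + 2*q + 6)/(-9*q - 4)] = -796/(729*q^3 + 972*q^2 + 432*q + 64)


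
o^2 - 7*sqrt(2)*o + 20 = (o - 5*sqrt(2))*(o - 2*sqrt(2))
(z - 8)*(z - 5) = z^2 - 13*z + 40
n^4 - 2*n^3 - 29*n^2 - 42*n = n*(n - 7)*(n + 2)*(n + 3)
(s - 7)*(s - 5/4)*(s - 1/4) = s^3 - 17*s^2/2 + 173*s/16 - 35/16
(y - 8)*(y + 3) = y^2 - 5*y - 24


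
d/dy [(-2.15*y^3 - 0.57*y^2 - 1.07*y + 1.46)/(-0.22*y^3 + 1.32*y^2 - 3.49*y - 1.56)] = (-2.22044604925031e-16*y^5 - 2.9634*y^4 + 14.5362*y^3 + 14.4273*y^2 - 2.076*y + 6.7646)/(0.0484*y^6 - 0.5808*y^5 + 3.278*y^4 - 8.5272*y^3 + 8.0617*y^2 + 10.8888*y + 2.4336)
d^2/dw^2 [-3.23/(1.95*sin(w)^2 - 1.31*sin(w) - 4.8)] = (-49.1283*sin(w)^4 + 24.753105*sin(w)^3 - 52.781753*sin(w)^2 - 29.19597*sin(w) + 71.551606)/(-1.95*sin(w)^2 + 1.31*sin(w) + 4.8)^3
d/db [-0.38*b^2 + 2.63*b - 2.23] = 2.63 - 0.76*b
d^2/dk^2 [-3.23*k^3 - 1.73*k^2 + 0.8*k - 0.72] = -19.38*k - 3.46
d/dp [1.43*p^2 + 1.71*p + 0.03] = 2.86*p + 1.71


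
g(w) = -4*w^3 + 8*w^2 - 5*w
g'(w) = -12*w^2 + 16*w - 5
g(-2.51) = 126.20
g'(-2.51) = -120.76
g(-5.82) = 1088.63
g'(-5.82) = -504.59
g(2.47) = -23.82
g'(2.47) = -38.69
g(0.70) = -0.95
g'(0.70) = 0.32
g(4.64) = -250.55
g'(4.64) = -189.12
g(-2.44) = 117.94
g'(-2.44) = -115.48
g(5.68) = -503.30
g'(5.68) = -301.27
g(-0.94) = 15.09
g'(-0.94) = -30.64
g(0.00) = 0.00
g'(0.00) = -5.00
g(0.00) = 0.00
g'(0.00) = -5.00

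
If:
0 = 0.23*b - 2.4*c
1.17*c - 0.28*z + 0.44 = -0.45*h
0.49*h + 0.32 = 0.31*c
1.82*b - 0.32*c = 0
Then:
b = 0.00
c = 0.00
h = -0.65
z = 0.52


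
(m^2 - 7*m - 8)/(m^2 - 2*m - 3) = (m - 8)/(m - 3)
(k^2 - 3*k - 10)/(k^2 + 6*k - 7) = (k^2 - 3*k - 10)/(k^2 + 6*k - 7)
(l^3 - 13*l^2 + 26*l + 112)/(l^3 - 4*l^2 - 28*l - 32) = (l - 7)/(l + 2)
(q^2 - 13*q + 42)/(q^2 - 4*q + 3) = (q^2 - 13*q + 42)/(q^2 - 4*q + 3)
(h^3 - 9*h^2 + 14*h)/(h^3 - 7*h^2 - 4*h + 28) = h/(h + 2)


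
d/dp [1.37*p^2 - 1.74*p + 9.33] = 2.74*p - 1.74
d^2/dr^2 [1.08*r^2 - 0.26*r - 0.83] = 2.16000000000000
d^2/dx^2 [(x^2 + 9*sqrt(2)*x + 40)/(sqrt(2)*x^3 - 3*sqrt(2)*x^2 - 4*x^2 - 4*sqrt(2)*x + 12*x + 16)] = 2*(x^6 + 27*sqrt(2)*x^5 - 99*sqrt(2)*x^4 + 144*x^4 - 840*x^3 - 497*sqrt(2)*x^3 + 792*x^2 + 2232*sqrt(2)*x^2 - 1296*sqrt(2)*x - 144*x - 1824*sqrt(2) + 5504)/(sqrt(2)*x^9 - 9*sqrt(2)*x^8 - 12*x^8 + 39*sqrt(2)*x^7 + 108*x^7 - 171*sqrt(2)*x^6 - 212*x^6 - 252*x^5 + 300*sqrt(2)*x^5 + 240*x^4 + 936*sqrt(2)*x^4 - 1504*sqrt(2)*x^3 + 288*x^3 - 3456*sqrt(2)*x^2 + 2688*x^2 - 1536*sqrt(2)*x + 4608*x + 2048)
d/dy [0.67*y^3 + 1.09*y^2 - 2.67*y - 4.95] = 2.01*y^2 + 2.18*y - 2.67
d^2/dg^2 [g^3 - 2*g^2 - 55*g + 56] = 6*g - 4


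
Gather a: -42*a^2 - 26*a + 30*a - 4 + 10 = -42*a^2 + 4*a + 6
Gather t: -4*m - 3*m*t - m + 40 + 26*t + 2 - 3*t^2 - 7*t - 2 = -5*m - 3*t^2 + t*(19 - 3*m) + 40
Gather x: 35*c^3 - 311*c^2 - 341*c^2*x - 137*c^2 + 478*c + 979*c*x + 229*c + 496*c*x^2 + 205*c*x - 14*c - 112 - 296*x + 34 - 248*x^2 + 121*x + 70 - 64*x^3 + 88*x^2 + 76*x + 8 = 35*c^3 - 448*c^2 + 693*c - 64*x^3 + x^2*(496*c - 160) + x*(-341*c^2 + 1184*c - 99)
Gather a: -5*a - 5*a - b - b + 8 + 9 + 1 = -10*a - 2*b + 18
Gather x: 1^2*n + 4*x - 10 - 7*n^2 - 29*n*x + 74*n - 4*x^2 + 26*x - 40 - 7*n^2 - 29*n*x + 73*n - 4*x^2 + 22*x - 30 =-14*n^2 + 148*n - 8*x^2 + x*(52 - 58*n) - 80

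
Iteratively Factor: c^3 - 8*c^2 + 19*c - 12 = (c - 3)*(c^2 - 5*c + 4) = (c - 3)*(c - 1)*(c - 4)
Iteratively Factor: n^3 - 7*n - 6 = (n + 2)*(n^2 - 2*n - 3) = (n - 3)*(n + 2)*(n + 1)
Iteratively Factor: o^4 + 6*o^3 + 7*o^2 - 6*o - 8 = (o + 4)*(o^3 + 2*o^2 - o - 2) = (o - 1)*(o + 4)*(o^2 + 3*o + 2) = (o - 1)*(o + 1)*(o + 4)*(o + 2)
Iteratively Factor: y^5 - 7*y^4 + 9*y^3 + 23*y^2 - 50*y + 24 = (y + 2)*(y^4 - 9*y^3 + 27*y^2 - 31*y + 12) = (y - 1)*(y + 2)*(y^3 - 8*y^2 + 19*y - 12) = (y - 4)*(y - 1)*(y + 2)*(y^2 - 4*y + 3) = (y - 4)*(y - 1)^2*(y + 2)*(y - 3)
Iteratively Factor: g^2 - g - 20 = (g + 4)*(g - 5)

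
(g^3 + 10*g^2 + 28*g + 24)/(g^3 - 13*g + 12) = (g^3 + 10*g^2 + 28*g + 24)/(g^3 - 13*g + 12)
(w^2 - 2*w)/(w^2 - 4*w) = (w - 2)/(w - 4)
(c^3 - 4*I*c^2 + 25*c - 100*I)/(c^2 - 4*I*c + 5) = (c^2 + I*c + 20)/(c + I)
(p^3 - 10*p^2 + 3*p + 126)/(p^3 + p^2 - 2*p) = (p^3 - 10*p^2 + 3*p + 126)/(p*(p^2 + p - 2))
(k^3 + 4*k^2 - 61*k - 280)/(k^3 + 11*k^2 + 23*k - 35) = (k - 8)/(k - 1)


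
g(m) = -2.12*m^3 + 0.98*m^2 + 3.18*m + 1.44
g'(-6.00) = -237.54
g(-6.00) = 475.56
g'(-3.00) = -59.94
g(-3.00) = 57.96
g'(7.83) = -371.40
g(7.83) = -931.28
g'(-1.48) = -13.65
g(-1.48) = 5.75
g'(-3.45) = -79.28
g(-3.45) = 89.19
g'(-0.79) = -2.34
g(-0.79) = 0.58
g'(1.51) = -8.36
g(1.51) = 1.18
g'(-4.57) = -138.61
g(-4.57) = 209.72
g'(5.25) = -161.83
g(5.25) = -261.62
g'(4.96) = -143.56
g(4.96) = -217.37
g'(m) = -6.36*m^2 + 1.96*m + 3.18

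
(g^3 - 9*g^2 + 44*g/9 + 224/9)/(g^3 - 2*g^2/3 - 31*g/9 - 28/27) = 3*(g - 8)/(3*g + 1)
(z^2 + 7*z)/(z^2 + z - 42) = z/(z - 6)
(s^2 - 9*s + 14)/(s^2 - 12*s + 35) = (s - 2)/(s - 5)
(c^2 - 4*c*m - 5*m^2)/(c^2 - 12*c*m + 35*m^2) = (c + m)/(c - 7*m)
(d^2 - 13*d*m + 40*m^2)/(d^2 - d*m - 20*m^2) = (d - 8*m)/(d + 4*m)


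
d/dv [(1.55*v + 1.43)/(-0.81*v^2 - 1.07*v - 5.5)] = (1.2555*v^2 + 2.3166*v - 6.9949)/(0.6561*v^4 + 1.7334*v^3 + 10.0549*v^2 + 11.77*v + 30.25)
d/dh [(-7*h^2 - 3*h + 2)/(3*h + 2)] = (-21*h^2 - 28*h - 12)/(9*h^2 + 12*h + 4)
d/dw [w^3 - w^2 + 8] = w*(3*w - 2)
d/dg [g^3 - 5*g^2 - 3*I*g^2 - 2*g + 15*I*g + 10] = 3*g^2 - 10*g - 6*I*g - 2 + 15*I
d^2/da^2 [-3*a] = 0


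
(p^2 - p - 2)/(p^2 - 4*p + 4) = (p + 1)/(p - 2)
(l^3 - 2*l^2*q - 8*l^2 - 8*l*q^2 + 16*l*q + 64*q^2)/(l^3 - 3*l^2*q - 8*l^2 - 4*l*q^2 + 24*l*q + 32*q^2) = (l + 2*q)/(l + q)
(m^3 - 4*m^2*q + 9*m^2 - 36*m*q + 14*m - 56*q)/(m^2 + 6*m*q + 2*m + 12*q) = (m^2 - 4*m*q + 7*m - 28*q)/(m + 6*q)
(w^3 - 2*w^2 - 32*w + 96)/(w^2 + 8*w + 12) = (w^2 - 8*w + 16)/(w + 2)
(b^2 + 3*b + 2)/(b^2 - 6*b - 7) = (b + 2)/(b - 7)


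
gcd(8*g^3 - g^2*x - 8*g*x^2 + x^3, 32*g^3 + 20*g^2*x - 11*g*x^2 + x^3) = -8*g^2 - 7*g*x + x^2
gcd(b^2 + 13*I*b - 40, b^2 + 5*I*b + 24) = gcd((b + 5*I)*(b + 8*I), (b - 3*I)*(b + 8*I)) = b + 8*I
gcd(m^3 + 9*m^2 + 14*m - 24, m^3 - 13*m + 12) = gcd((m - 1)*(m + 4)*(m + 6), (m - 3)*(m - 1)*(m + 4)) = m^2 + 3*m - 4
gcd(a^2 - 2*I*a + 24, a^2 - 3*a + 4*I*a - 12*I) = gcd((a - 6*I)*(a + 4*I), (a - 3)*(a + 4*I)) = a + 4*I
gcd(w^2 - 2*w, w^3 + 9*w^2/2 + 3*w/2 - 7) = 1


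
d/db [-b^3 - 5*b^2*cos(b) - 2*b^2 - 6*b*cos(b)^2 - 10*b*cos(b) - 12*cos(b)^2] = 5*b^2*sin(b) - 3*b^2 + 6*b*sin(2*b) - 10*sqrt(2)*b*cos(b + pi/4) - 4*b + 12*sin(2*b) - 10*cos(b) - 3*cos(2*b) - 3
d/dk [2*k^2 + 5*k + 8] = 4*k + 5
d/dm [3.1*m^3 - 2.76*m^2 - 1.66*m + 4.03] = 9.3*m^2 - 5.52*m - 1.66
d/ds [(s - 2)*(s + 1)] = 2*s - 1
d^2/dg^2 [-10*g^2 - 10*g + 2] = -20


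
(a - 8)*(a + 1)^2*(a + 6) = a^4 - 51*a^2 - 98*a - 48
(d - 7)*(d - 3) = d^2 - 10*d + 21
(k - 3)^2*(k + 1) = k^3 - 5*k^2 + 3*k + 9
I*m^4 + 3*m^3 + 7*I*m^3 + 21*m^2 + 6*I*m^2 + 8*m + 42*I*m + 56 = (m + 7)*(m - 4*I)*(m + 2*I)*(I*m + 1)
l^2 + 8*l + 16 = (l + 4)^2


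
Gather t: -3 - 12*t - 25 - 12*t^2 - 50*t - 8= -12*t^2 - 62*t - 36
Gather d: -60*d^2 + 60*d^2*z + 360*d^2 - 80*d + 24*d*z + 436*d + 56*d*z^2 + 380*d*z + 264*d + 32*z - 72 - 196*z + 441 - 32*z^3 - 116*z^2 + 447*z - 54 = d^2*(60*z + 300) + d*(56*z^2 + 404*z + 620) - 32*z^3 - 116*z^2 + 283*z + 315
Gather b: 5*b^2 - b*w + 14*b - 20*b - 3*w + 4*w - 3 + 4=5*b^2 + b*(-w - 6) + w + 1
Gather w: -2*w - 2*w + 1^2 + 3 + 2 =6 - 4*w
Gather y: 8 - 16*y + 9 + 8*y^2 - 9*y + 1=8*y^2 - 25*y + 18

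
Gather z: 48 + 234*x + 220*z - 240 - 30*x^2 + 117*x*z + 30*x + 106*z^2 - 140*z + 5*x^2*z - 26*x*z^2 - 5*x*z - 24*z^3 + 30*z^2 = -30*x^2 + 264*x - 24*z^3 + z^2*(136 - 26*x) + z*(5*x^2 + 112*x + 80) - 192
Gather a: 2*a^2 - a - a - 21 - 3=2*a^2 - 2*a - 24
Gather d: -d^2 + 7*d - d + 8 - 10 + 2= -d^2 + 6*d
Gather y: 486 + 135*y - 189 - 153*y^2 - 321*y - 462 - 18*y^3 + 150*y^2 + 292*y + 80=-18*y^3 - 3*y^2 + 106*y - 85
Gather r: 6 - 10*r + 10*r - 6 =0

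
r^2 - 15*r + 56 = (r - 8)*(r - 7)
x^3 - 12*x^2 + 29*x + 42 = (x - 7)*(x - 6)*(x + 1)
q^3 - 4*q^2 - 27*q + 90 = (q - 6)*(q - 3)*(q + 5)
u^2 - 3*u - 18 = (u - 6)*(u + 3)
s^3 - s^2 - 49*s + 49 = (s - 7)*(s - 1)*(s + 7)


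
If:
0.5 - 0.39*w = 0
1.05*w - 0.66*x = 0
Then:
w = 1.28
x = 2.04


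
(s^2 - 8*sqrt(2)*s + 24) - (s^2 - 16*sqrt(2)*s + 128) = 8*sqrt(2)*s - 104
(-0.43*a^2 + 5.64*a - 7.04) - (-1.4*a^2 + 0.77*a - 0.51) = 0.97*a^2 + 4.87*a - 6.53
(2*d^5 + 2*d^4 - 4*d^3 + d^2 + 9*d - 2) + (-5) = 2*d^5 + 2*d^4 - 4*d^3 + d^2 + 9*d - 7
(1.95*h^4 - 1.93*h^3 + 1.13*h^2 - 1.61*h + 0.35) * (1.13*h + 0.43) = 2.2035*h^5 - 1.3424*h^4 + 0.447*h^3 - 1.3334*h^2 - 0.2968*h + 0.1505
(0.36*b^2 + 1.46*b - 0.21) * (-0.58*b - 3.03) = -0.2088*b^3 - 1.9376*b^2 - 4.302*b + 0.6363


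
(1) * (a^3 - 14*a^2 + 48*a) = a^3 - 14*a^2 + 48*a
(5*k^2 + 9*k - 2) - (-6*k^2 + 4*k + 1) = 11*k^2 + 5*k - 3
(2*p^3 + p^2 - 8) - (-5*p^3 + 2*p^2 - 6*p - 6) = 7*p^3 - p^2 + 6*p - 2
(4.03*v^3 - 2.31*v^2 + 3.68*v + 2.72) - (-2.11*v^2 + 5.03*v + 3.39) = 4.03*v^3 - 0.2*v^2 - 1.35*v - 0.67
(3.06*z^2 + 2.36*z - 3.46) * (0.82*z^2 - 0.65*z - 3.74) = 2.5092*z^4 - 0.0538000000000003*z^3 - 15.8156*z^2 - 6.5774*z + 12.9404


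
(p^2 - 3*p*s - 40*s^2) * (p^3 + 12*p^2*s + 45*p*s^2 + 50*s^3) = p^5 + 9*p^4*s - 31*p^3*s^2 - 565*p^2*s^3 - 1950*p*s^4 - 2000*s^5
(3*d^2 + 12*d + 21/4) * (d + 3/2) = 3*d^3 + 33*d^2/2 + 93*d/4 + 63/8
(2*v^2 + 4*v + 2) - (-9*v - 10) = 2*v^2 + 13*v + 12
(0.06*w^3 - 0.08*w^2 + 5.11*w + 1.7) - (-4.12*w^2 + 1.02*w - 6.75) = 0.06*w^3 + 4.04*w^2 + 4.09*w + 8.45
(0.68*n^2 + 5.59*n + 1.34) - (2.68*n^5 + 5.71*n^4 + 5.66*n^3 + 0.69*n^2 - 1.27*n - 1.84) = -2.68*n^5 - 5.71*n^4 - 5.66*n^3 - 0.0099999999999999*n^2 + 6.86*n + 3.18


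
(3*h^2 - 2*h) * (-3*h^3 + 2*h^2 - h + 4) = -9*h^5 + 12*h^4 - 7*h^3 + 14*h^2 - 8*h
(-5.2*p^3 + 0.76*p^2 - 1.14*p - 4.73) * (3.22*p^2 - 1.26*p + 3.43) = -16.744*p^5 + 8.9992*p^4 - 22.4644*p^3 - 11.1874*p^2 + 2.0496*p - 16.2239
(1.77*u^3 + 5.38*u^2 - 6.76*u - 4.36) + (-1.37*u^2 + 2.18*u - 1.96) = 1.77*u^3 + 4.01*u^2 - 4.58*u - 6.32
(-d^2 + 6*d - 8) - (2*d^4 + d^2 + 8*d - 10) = -2*d^4 - 2*d^2 - 2*d + 2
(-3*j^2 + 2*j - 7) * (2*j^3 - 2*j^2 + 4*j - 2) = -6*j^5 + 10*j^4 - 30*j^3 + 28*j^2 - 32*j + 14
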